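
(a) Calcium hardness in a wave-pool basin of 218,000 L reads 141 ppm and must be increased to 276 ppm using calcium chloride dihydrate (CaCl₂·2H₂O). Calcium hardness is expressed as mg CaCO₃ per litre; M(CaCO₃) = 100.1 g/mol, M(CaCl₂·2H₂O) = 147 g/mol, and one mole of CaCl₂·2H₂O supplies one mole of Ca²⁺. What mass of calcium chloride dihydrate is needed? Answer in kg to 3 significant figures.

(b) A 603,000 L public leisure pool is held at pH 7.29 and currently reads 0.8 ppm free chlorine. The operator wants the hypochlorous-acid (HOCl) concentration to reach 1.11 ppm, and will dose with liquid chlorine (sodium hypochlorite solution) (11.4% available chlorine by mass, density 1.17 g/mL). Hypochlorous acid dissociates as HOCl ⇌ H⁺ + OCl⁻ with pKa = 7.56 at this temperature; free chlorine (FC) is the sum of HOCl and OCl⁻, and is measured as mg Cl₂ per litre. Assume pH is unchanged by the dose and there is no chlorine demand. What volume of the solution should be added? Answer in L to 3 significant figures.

(a) Hardness to add: (276 − 141) = 135 mg/L as CaCO₃ × 218,000 L = 29,430 g as CaCO₃.
(a) Moles of Ca²⁺ (1 mol Ca²⁺ ≡ 1 mol CaCO₃): 29,430 / 100.1 g/mol = 294 mol.
(a) Mass of CaCl₂·2H₂O: 294 × 147 = 43,220 g.

(b) [OCl⁻]/[HOCl] = 10^(pH − pKa) = 10^(7.29 − 7.56) = 0.537; fraction as HOCl = 1/(1 + 0.537) = 0.6506.
(b) Free chlorine required for 1.11 ppm HOCl: 1.11 / 0.6506 = 1.706 ppm.
(b) FC to add: 1.706 − 0.8 = 0.9061 mg/L as Cl₂.
(b) Cl₂ equivalent: 0.9061 mg/L × 603,000 L = 546.4 g.
(b) Product at 11.4% available Cl: 546.4 / 0.114 = 4793 g.
(b) Volume: 4793 g ÷ 1.17 g/mL = 4096 mL.

(a) 43.2 kg; (b) 4.10 L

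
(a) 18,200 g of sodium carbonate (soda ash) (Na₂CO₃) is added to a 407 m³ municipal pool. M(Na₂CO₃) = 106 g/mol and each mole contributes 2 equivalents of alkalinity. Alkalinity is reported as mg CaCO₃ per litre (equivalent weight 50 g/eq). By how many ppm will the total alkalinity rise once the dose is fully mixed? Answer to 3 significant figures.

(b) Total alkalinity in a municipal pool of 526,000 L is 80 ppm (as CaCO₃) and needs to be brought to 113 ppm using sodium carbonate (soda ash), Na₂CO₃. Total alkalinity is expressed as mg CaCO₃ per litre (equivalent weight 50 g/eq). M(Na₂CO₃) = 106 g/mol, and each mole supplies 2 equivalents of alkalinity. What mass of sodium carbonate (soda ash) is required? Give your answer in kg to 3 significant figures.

(a) Volume: 407 m³ = 407,000 L.
(a) Moles of Na₂CO₃: 18,200 g ÷ 106 g/mol = 171.7 mol → 343.4 eq of alkalinity.
(a) As CaCO₃: 343.4 eq × 50 g/eq = 17,170 g.
(a) Rise: 17,170 g / 407,000 L × 1000 = 42.19 mg/L.

(b) Alkalinity to add: (113 − 80) = 33 mg/L as CaCO₃ × 526,000 L = 17,360 g as CaCO₃.
(b) Equivalents: 17,360 g ÷ 50 g/eq = 347.2 eq.
(b) Each mole of Na₂CO₃ supplies 2 eq, so 347.2 / 2 = 173.6 mol.
(b) Mass: 173.6 mol × 106 g/mol = 18,400 g.

(a) 42.2 ppm; (b) 18.4 kg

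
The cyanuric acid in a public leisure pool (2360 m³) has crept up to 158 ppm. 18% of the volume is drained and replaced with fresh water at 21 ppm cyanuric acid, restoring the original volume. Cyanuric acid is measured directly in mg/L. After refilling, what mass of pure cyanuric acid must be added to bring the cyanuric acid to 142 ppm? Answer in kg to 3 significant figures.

Volume: 2360 m³ = 2,360,000 L.
After draining 18% and refilling: 158 × 0.82 + 21 × 0.18 = 133.34 ppm.
Deficit to target: 142 − 133.34 = 8.66 mg/L.
Mass: 8.66 mg/L × 2,360,000 L = 20,440 g cyanuric acid.

20.4 kg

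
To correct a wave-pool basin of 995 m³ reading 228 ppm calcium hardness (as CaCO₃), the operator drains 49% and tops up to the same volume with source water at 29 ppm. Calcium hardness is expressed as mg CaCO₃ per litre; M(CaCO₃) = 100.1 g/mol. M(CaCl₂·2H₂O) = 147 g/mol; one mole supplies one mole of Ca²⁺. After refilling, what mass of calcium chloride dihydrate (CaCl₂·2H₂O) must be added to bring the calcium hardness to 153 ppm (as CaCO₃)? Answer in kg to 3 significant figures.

Volume: 995 m³ = 995,000 L.
After draining 49% and refilling: 228 × 0.51 + 29 × 0.49 = 130.49 ppm.
Deficit to target: 153 − 130.49 = 22.51 mg/L.
As CaCO₃: 22.51 mg/L × 995,000 L = 22,400 g; ÷ 100.1 = 223.8 mol Ca²⁺.
Mass: 223.8 × 147 = 32,890 g.

32.9 kg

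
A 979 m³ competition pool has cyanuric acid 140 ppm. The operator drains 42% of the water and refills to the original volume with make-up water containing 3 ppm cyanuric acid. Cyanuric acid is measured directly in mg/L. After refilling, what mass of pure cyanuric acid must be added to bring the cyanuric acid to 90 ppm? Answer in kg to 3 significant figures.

Volume: 979 m³ = 979,000 L.
After draining 42% and refilling: 140 × 0.58 + 3 × 0.42 = 82.46 ppm.
Deficit to target: 90 − 82.46 = 7.54 mg/L.
Mass: 7.54 mg/L × 979,000 L = 7382 g cyanuric acid.

7.38 kg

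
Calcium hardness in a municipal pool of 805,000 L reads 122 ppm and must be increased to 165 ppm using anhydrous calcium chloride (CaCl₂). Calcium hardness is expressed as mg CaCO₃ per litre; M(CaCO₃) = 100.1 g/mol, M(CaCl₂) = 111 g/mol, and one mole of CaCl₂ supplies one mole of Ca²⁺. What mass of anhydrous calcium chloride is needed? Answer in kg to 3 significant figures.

Hardness to add: (165 − 122) = 43 mg/L as CaCO₃ × 805,000 L = 34,620 g as CaCO₃.
Moles of Ca²⁺ (1 mol Ca²⁺ ≡ 1 mol CaCO₃): 34,620 / 100.1 g/mol = 345.8 mol.
Mass of CaCl₂: 345.8 × 111 = 38,380 g.

38.4 kg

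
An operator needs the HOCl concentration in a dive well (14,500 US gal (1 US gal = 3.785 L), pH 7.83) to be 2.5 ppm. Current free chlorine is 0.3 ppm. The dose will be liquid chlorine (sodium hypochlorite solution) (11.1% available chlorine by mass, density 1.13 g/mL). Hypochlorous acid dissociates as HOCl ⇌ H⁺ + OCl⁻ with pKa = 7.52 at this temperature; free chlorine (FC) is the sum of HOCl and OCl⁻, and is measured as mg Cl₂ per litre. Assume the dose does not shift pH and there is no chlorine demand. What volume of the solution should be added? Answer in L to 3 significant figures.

Volume: 14,500 US gal × 3.785 L/gal = 54,882 L.
[OCl⁻]/[HOCl] = 10^(pH − pKa) = 10^(7.83 − 7.52) = 2.042; fraction as HOCl = 1/(1 + 2.042) = 0.3288.
Free chlorine required for 2.5 ppm HOCl: 2.5 / 0.3288 = 7.604 ppm.
FC to add: 7.604 − 0.3 = 7.304 mg/L as Cl₂.
Cl₂ equivalent: 7.304 mg/L × 54,882 L = 400.9 g.
Product at 11.1% available Cl: 400.9 / 0.111 = 3612 g.
Volume: 3612 g ÷ 1.13 g/mL = 3196 mL.

3.20 L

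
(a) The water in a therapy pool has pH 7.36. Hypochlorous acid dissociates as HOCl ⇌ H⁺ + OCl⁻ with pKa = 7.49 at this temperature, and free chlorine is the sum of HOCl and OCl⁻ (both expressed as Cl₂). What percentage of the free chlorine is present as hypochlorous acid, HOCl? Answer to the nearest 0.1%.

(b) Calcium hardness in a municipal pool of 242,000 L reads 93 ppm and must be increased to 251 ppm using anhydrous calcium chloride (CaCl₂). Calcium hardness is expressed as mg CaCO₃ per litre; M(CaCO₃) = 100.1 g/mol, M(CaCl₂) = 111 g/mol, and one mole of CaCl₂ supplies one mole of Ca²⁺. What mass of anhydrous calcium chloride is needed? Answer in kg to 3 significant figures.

(a) [OCl⁻]/[HOCl] = 10^(pH − pKa) = 10^(7.36 − 7.49) = 10^-0.13 = 0.7413.
(a) Fraction as HOCl = 1 / (1 + 0.7413) = 0.5743.

(b) Hardness to add: (251 − 93) = 158 mg/L as CaCO₃ × 242,000 L = 38,240 g as CaCO₃.
(b) Moles of Ca²⁺ (1 mol Ca²⁺ ≡ 1 mol CaCO₃): 38,240 / 100.1 g/mol = 382 mol.
(b) Mass of CaCl₂: 382 × 111 = 42,400 g.

(a) 57.4%; (b) 42.4 kg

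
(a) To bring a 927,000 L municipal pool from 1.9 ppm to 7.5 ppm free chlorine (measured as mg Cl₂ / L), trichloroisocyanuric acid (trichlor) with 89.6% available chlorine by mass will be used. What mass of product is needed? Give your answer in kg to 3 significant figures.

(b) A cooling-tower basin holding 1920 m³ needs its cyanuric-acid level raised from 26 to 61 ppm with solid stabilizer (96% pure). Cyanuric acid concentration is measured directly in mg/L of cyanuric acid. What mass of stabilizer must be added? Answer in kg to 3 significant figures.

(a) Chlorine deficit: 7.5 − 1.9 = 5.6 ppm = 5.6 mg/L as Cl₂.
(a) Cl₂ equivalent needed: 5.6 mg/L × 927,000 L = 5,191,000 mg = 5191 g.
(a) Product at 89.6% available chlorine: 5191 / 0.896 = 5794 g.

(b) Volume: 1920 m³ = 1,920,000 L.
(b) CYA to add: (61 − 26) = 35 mg/L × 1,920,000 L = 67,200 g cyanuric acid.
(b) At 96% purity: 67,200 / 0.96 = 70,000 g product.

(a) 5.79 kg; (b) 70.0 kg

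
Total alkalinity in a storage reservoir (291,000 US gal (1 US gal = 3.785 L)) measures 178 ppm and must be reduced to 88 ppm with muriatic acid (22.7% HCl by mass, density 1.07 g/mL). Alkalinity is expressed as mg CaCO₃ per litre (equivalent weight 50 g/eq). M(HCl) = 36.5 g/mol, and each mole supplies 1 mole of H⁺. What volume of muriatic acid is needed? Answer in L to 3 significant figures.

Volume: 291,000 US gal × 3.785 L/gal = 1,101,435 L.
Alkalinity to neutralize: (178 − 88) = 90 mg/L as CaCO₃ × 1,101,435 L = 99,130 g as CaCO₃.
Equivalents of H⁺ required: 99,130 ÷ 50 g/eq = 1983 eq = 1983 mol HCl.
Mass of HCl: 1983 × 36.5 = 72,360 g.
Mass of 22.7% solution: 72,360 / 0.227 = 318,800 g.
Volume: 318,800 g ÷ 1.07 g/mL = 297,900 mL.

298 L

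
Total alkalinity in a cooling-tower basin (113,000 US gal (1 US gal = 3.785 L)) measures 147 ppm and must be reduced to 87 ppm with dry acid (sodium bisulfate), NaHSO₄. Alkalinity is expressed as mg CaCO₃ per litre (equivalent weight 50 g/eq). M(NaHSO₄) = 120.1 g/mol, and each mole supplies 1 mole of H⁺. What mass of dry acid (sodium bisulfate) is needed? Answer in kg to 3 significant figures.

Volume: 113,000 US gal × 3.785 L/gal = 427,705 L.
Alkalinity to neutralize: (147 − 87) = 60 mg/L as CaCO₃ × 427,705 L = 25,660 g as CaCO₃.
Equivalents of H⁺ required: 25,660 ÷ 50 g/eq = 513.2 eq = 513.2 mol NaHSO₄.
Mass of NaHSO₄: 513.2 × 120.1 = 61,640 g.

61.6 kg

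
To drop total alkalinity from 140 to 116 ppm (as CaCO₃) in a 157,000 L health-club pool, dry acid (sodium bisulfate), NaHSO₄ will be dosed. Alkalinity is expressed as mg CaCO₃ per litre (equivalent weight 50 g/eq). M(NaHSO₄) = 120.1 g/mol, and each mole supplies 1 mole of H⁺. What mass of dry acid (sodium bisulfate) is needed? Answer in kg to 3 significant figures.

9.05 kg

Alkalinity to neutralize: (140 − 116) = 24 mg/L as CaCO₃ × 157,000 L = 3768 g as CaCO₃.
Equivalents of H⁺ required: 3768 ÷ 50 g/eq = 75.36 eq = 75.36 mol NaHSO₄.
Mass of NaHSO₄: 75.36 × 120.1 = 9051 g.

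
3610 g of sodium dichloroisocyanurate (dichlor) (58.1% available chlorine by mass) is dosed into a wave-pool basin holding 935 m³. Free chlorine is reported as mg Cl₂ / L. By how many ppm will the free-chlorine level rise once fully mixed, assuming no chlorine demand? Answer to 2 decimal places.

Volume: 935 m³ = 935,000 L.
Available chlorine delivered: 3610 g × 0.581 = 2097 g as Cl₂.
Concentration rise: 2097 g / 935,000 L = 2.243 mg/L = 2.24 ppm.

2.24 ppm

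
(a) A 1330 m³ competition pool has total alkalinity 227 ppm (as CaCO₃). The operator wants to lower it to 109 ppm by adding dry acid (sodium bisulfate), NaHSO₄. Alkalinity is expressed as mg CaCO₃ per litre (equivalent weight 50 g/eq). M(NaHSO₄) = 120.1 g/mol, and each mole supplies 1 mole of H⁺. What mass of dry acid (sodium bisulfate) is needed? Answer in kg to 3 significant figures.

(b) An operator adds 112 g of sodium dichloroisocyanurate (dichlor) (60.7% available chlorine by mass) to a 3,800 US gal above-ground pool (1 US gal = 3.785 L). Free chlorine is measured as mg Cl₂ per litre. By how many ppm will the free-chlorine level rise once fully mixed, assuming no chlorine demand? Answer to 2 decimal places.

(a) 377 kg; (b) 4.73 ppm

(a) Volume: 1330 m³ = 1,330,000 L.
(a) Alkalinity to neutralize: (227 − 109) = 118 mg/L as CaCO₃ × 1,330,000 L = 156,900 g as CaCO₃.
(a) Equivalents of H⁺ required: 156,900 ÷ 50 g/eq = 3139 eq = 3139 mol NaHSO₄.
(a) Mass of NaHSO₄: 3139 × 120.1 = 377,000 g.

(b) Volume: 3,800 US gal × 3.785 L/gal = 14,383 L.
(b) Available chlorine delivered: 112 g × 0.607 = 67.98 g as Cl₂.
(b) Concentration rise: 67.98 g / 14,383 L = 4.727 mg/L = 4.73 ppm.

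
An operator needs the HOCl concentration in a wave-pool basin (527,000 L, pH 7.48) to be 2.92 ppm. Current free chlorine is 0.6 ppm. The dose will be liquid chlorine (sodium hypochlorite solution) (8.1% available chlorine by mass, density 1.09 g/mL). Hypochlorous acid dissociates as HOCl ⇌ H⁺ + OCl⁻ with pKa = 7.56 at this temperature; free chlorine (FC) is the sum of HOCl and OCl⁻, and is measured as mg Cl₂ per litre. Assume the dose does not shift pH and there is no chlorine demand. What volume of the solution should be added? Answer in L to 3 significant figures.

[OCl⁻]/[HOCl] = 10^(pH − pKa) = 10^(7.48 − 7.56) = 0.8318; fraction as HOCl = 1/(1 + 0.8318) = 0.5459.
Free chlorine required for 2.92 ppm HOCl: 2.92 / 0.5459 = 5.349 ppm.
FC to add: 5.349 − 0.6 = 4.749 mg/L as Cl₂.
Cl₂ equivalent: 4.749 mg/L × 527,000 L = 2503 g.
Product at 8.1% available Cl: 2503 / 0.081 = 30,900 g.
Volume: 30,900 g ÷ 1.09 g/mL = 28,350 mL.

28.3 L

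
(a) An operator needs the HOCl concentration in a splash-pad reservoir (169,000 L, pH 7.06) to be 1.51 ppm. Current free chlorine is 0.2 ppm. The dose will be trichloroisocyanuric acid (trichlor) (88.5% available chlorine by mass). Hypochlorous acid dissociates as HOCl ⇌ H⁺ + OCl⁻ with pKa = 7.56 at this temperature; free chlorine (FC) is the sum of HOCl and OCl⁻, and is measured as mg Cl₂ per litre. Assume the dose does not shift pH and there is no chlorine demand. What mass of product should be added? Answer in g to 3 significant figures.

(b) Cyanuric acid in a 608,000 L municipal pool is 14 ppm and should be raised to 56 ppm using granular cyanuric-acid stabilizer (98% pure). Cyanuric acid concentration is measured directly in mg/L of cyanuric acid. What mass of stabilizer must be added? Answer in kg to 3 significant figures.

(a) 341 g; (b) 26.1 kg

(a) [OCl⁻]/[HOCl] = 10^(pH − pKa) = 10^(7.06 − 7.56) = 0.3162; fraction as HOCl = 1/(1 + 0.3162) = 0.7597.
(a) Free chlorine required for 1.51 ppm HOCl: 1.51 / 0.7597 = 1.988 ppm.
(a) FC to add: 1.988 − 0.2 = 1.788 mg/L as Cl₂.
(a) Cl₂ equivalent: 1.788 mg/L × 169,000 L = 302.1 g.
(a) Product at 88.5% available Cl: 302.1 / 0.885 = 341.3 g.

(b) CYA to add: (56 − 14) = 42 mg/L × 608,000 L = 25,540 g cyanuric acid.
(b) At 98% purity: 25,540 / 0.98 = 26,060 g product.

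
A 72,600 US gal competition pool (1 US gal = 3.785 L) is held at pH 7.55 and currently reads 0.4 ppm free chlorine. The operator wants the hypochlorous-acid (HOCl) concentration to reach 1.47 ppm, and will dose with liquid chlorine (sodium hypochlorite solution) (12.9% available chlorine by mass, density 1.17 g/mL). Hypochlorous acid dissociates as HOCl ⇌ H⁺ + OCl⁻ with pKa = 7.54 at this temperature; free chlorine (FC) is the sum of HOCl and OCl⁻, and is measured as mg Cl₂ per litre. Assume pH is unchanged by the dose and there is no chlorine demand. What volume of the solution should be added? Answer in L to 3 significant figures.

Volume: 72,600 US gal × 3.785 L/gal = 274,791 L.
[OCl⁻]/[HOCl] = 10^(pH − pKa) = 10^(7.55 − 7.54) = 1.023; fraction as HOCl = 1/(1 + 1.023) = 0.4942.
Free chlorine required for 1.47 ppm HOCl: 1.47 / 0.4942 = 2.974 ppm.
FC to add: 2.974 − 0.4 = 2.574 mg/L as Cl₂.
Cl₂ equivalent: 2.574 mg/L × 274,791 L = 707.4 g.
Product at 12.9% available Cl: 707.4 / 0.129 = 5484 g.
Volume: 5484 g ÷ 1.17 g/mL = 4687 mL.

4.69 L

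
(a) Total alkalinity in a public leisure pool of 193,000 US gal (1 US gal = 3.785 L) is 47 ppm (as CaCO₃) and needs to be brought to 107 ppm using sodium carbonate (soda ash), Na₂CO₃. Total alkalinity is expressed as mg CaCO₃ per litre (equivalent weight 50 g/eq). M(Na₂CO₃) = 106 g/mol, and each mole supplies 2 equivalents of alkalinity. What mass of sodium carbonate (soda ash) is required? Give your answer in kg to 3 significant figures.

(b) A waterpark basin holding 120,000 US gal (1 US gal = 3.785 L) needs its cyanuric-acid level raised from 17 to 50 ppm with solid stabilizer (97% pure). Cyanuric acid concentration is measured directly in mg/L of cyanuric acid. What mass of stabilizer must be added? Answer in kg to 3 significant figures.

(a) 46.5 kg; (b) 15.5 kg

(a) Volume: 193,000 US gal × 3.785 L/gal = 730,505 L.
(a) Alkalinity to add: (107 − 47) = 60 mg/L as CaCO₃ × 730,505 L = 43,830 g as CaCO₃.
(a) Equivalents: 43,830 g ÷ 50 g/eq = 876.6 eq.
(a) Each mole of Na₂CO₃ supplies 2 eq, so 876.6 / 2 = 438.3 mol.
(a) Mass: 438.3 mol × 106 g/mol = 46,460 g.

(b) Volume: 120,000 US gal × 3.785 L/gal = 454,200 L.
(b) CYA to add: (50 − 17) = 33 mg/L × 454,200 L = 14,990 g cyanuric acid.
(b) At 97% purity: 14,990 / 0.97 = 15,450 g product.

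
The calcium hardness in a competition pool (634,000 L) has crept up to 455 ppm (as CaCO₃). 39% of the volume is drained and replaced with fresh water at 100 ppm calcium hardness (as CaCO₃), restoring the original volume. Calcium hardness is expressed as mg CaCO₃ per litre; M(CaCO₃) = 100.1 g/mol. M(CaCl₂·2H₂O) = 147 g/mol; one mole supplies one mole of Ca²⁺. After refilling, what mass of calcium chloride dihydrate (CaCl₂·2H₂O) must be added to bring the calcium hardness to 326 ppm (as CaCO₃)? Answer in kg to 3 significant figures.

8.80 kg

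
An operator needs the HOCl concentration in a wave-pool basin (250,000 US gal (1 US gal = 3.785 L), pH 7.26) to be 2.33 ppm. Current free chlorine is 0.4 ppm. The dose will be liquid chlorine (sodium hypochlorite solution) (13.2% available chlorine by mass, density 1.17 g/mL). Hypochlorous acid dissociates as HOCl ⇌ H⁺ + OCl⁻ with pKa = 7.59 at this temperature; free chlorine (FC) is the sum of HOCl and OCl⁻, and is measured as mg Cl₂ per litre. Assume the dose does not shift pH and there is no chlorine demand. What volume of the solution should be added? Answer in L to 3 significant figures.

18.5 L

Volume: 250,000 US gal × 3.785 L/gal = 946,250 L.
[OCl⁻]/[HOCl] = 10^(pH − pKa) = 10^(7.26 − 7.59) = 0.4677; fraction as HOCl = 1/(1 + 0.4677) = 0.6813.
Free chlorine required for 2.33 ppm HOCl: 2.33 / 0.6813 = 3.42 ppm.
FC to add: 3.42 − 0.4 = 3.02 mg/L as Cl₂.
Cl₂ equivalent: 3.02 mg/L × 946,250 L = 2858 g.
Product at 13.2% available Cl: 2858 / 0.132 = 21,650 g.
Volume: 21,650 g ÷ 1.17 g/mL = 18,500 mL.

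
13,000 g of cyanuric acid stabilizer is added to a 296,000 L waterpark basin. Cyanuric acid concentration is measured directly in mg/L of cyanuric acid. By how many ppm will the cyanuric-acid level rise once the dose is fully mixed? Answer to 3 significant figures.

Rise: 13,000 g / 296,000 L × 1000 = 43.92 mg/L.

43.9 ppm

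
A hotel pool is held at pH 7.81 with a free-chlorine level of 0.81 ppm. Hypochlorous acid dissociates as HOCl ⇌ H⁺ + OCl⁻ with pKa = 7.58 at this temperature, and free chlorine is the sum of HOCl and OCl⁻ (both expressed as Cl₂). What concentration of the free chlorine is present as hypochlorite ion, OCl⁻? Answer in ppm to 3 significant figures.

0.510 ppm

[OCl⁻]/[HOCl] = 10^(pH − pKa) = 10^(7.81 − 7.58) = 10^0.23 = 1.698.
Fraction as HOCl = 1 / (1 + 1.698) = 0.3706.
OCl⁻ = (1 − 0.3706) × 0.81 ppm = 0.5098 ppm.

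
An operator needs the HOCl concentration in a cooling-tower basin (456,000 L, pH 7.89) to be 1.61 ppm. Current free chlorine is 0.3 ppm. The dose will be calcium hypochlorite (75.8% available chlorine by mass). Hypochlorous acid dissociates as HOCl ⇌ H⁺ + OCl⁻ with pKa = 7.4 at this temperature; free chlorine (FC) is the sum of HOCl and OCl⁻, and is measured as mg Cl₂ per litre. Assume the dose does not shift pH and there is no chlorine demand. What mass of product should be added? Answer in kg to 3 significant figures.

3.78 kg

[OCl⁻]/[HOCl] = 10^(pH − pKa) = 10^(7.89 − 7.4) = 3.09; fraction as HOCl = 1/(1 + 3.09) = 0.2445.
Free chlorine required for 1.61 ppm HOCl: 1.61 / 0.2445 = 6.585 ppm.
FC to add: 6.585 − 0.3 = 6.285 mg/L as Cl₂.
Cl₂ equivalent: 6.285 mg/L × 456,000 L = 2866 g.
Product at 75.8% available Cl: 2866 / 0.758 = 3781 g.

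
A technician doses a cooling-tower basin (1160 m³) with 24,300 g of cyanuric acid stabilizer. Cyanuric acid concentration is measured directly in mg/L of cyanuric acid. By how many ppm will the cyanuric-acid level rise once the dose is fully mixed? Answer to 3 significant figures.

20.9 ppm

Volume: 1160 m³ = 1,160,000 L.
Rise: 24,300 g / 1,160,000 L × 1000 = 20.95 mg/L.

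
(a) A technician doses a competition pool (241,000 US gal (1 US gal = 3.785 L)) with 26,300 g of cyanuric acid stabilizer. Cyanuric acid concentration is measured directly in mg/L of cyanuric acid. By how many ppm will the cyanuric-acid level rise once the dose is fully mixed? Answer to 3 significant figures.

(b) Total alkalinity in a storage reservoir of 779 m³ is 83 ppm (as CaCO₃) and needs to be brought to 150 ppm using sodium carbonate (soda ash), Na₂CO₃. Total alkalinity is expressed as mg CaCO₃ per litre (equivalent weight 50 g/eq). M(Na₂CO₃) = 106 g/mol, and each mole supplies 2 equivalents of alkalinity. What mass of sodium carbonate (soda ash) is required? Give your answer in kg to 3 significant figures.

(a) 28.8 ppm; (b) 55.3 kg

(a) Volume: 241,000 US gal × 3.785 L/gal = 912,185 L.
(a) Rise: 26,300 g / 912,185 L × 1000 = 28.83 mg/L.

(b) Volume: 779 m³ = 779,000 L.
(b) Alkalinity to add: (150 − 83) = 67 mg/L as CaCO₃ × 779,000 L = 52,190 g as CaCO₃.
(b) Equivalents: 52,190 g ÷ 50 g/eq = 1044 eq.
(b) Each mole of Na₂CO₃ supplies 2 eq, so 1044 / 2 = 521.9 mol.
(b) Mass: 521.9 mol × 106 g/mol = 55,320 g.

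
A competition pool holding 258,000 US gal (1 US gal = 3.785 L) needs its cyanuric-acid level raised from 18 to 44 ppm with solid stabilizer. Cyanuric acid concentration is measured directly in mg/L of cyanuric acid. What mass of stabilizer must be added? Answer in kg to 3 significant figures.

Volume: 258,000 US gal × 3.785 L/gal = 976,530 L.
CYA to add: (44 − 18) = 26 mg/L × 976,530 L = 25,390 g cyanuric acid.

25.4 kg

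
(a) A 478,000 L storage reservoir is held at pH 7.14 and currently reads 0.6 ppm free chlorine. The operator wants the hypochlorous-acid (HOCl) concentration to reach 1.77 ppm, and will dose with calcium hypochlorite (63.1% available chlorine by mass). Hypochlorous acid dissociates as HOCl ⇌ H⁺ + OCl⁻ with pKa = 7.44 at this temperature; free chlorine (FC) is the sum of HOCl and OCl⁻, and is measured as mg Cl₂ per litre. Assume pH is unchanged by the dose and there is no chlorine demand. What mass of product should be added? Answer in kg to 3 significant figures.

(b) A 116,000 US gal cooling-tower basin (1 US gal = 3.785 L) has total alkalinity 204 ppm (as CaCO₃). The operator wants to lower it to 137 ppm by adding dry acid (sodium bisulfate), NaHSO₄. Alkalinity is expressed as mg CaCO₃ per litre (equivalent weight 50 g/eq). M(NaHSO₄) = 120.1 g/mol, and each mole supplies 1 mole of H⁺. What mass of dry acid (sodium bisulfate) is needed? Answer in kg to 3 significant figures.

(a) [OCl⁻]/[HOCl] = 10^(pH − pKa) = 10^(7.14 − 7.44) = 0.5012; fraction as HOCl = 1/(1 + 0.5012) = 0.6661.
(a) Free chlorine required for 1.77 ppm HOCl: 1.77 / 0.6661 = 2.657 ppm.
(a) FC to add: 2.657 − 0.6 = 2.057 mg/L as Cl₂.
(a) Cl₂ equivalent: 2.057 mg/L × 478,000 L = 983.3 g.
(a) Product at 63.1% available Cl: 983.3 / 0.631 = 1558 g.

(b) Volume: 116,000 US gal × 3.785 L/gal = 439,060 L.
(b) Alkalinity to neutralize: (204 − 137) = 67 mg/L as CaCO₃ × 439,060 L = 29,420 g as CaCO₃.
(b) Equivalents of H⁺ required: 29,420 ÷ 50 g/eq = 588.3 eq = 588.3 mol NaHSO₄.
(b) Mass of NaHSO₄: 588.3 × 120.1 = 70,660 g.

(a) 1.56 kg; (b) 70.7 kg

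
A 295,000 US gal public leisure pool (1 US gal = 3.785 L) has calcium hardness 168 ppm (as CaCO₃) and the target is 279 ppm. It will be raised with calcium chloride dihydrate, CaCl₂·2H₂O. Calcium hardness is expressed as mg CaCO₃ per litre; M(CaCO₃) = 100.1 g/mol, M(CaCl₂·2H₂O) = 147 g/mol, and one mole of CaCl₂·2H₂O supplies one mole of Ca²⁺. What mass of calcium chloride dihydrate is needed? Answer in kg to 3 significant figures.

182 kg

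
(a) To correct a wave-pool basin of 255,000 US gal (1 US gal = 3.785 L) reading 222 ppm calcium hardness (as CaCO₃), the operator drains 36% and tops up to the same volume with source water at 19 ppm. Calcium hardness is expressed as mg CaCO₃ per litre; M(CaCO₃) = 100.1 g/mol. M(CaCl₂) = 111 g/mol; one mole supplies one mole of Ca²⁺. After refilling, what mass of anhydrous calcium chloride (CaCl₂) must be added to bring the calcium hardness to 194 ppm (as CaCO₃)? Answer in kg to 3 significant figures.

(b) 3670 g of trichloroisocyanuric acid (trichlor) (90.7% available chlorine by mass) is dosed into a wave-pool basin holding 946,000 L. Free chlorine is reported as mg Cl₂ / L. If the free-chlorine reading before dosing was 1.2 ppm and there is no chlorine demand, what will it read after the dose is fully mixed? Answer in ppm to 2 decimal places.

(a) Volume: 255,000 US gal × 3.785 L/gal = 965,175 L.
(a) After draining 36% and refilling: 222 × 0.64 + 19 × 0.36 = 148.92 ppm.
(a) Deficit to target: 194 − 148.92 = 45.08 mg/L.
(a) As CaCO₃: 45.08 mg/L × 965,175 L = 43,510 g; ÷ 100.1 = 434.7 mol Ca²⁺.
(a) Mass: 434.7 × 111 = 48,250 g.

(b) Available chlorine delivered: 3670 g × 0.907 = 3329 g as Cl₂.
(b) Concentration rise: 3329 g / 946,000 L = 3.519 mg/L = 3.52 ppm.
(b) Final FC: 1.2 + 3.52 = 4.72 ppm.

(a) 48.2 kg; (b) 4.72 ppm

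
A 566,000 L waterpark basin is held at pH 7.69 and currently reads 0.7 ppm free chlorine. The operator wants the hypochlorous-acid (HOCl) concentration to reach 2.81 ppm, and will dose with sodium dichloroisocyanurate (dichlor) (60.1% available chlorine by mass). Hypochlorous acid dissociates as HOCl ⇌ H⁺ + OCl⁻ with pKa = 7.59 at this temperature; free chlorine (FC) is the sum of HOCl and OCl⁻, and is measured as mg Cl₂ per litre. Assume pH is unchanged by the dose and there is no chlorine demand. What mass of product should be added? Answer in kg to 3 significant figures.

[OCl⁻]/[HOCl] = 10^(pH − pKa) = 10^(7.69 − 7.59) = 1.259; fraction as HOCl = 1/(1 + 1.259) = 0.4427.
Free chlorine required for 2.81 ppm HOCl: 2.81 / 0.4427 = 6.348 ppm.
FC to add: 6.348 − 0.7 = 5.648 mg/L as Cl₂.
Cl₂ equivalent: 5.648 mg/L × 566,000 L = 3197 g.
Product at 60.1% available Cl: 3197 / 0.601 = 5319 g.

5.32 kg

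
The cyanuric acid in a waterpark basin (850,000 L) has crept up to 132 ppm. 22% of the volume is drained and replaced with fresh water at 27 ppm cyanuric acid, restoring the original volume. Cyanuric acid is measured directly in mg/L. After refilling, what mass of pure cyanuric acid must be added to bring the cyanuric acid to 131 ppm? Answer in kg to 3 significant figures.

After draining 22% and refilling: 132 × 0.78 + 27 × 0.22 = 108.9 ppm.
Deficit to target: 131 − 108.9 = 22.1 mg/L.
Mass: 22.1 mg/L × 850,000 L = 18,780 g cyanuric acid.

18.8 kg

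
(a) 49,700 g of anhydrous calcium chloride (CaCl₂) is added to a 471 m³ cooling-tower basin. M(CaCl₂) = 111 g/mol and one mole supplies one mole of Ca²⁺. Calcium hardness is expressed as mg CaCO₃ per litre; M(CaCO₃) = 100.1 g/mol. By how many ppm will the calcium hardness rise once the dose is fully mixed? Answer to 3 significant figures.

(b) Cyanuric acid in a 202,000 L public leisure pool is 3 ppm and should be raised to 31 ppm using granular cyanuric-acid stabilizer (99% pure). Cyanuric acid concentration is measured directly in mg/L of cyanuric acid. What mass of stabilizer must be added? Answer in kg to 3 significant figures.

(a) 95.2 ppm; (b) 5.71 kg

(a) Volume: 471 m³ = 471,000 L.
(a) Moles of Ca²⁺: 49,700 g ÷ 111 g/mol = 447.7 mol.
(a) As CaCO₃: 447.7 mol × 100.1 g/mol = 44,820 g.
(a) Rise: 44,820 g / 471,000 L × 1000 = 95.16 mg/L.

(b) CYA to add: (31 − 3) = 28 mg/L × 202,000 L = 5656 g cyanuric acid.
(b) At 99% purity: 5656 / 0.99 = 5713 g product.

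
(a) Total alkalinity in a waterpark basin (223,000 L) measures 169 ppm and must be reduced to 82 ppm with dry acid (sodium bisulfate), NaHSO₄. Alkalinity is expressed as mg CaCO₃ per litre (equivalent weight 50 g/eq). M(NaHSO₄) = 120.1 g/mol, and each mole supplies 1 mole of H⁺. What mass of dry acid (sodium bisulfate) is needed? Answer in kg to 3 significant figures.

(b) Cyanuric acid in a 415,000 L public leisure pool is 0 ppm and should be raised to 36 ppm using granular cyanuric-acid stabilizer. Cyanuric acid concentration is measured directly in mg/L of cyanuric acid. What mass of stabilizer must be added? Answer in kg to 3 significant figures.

(a) 46.6 kg; (b) 14.9 kg

(a) Alkalinity to neutralize: (169 − 82) = 87 mg/L as CaCO₃ × 223,000 L = 19,400 g as CaCO₃.
(a) Equivalents of H⁺ required: 19,400 ÷ 50 g/eq = 388 eq = 388 mol NaHSO₄.
(a) Mass of NaHSO₄: 388 × 120.1 = 46,600 g.

(b) CYA to add: (36 − 0) = 36 mg/L × 415,000 L = 14,940 g cyanuric acid.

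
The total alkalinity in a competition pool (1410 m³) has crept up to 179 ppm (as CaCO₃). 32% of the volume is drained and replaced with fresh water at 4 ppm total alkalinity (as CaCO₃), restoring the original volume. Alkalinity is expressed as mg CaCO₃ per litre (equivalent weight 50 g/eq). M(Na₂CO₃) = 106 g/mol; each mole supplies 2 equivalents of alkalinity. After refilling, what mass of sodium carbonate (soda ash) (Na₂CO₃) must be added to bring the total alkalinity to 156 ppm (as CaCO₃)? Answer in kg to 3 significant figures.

49.3 kg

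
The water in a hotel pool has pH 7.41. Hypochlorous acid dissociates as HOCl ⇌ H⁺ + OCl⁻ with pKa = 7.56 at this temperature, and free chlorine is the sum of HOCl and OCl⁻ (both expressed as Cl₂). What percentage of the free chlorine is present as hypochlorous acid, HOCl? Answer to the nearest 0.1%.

58.5%

[OCl⁻]/[HOCl] = 10^(pH − pKa) = 10^(7.41 − 7.56) = 10^-0.15 = 0.7079.
Fraction as HOCl = 1 / (1 + 0.7079) = 0.5855.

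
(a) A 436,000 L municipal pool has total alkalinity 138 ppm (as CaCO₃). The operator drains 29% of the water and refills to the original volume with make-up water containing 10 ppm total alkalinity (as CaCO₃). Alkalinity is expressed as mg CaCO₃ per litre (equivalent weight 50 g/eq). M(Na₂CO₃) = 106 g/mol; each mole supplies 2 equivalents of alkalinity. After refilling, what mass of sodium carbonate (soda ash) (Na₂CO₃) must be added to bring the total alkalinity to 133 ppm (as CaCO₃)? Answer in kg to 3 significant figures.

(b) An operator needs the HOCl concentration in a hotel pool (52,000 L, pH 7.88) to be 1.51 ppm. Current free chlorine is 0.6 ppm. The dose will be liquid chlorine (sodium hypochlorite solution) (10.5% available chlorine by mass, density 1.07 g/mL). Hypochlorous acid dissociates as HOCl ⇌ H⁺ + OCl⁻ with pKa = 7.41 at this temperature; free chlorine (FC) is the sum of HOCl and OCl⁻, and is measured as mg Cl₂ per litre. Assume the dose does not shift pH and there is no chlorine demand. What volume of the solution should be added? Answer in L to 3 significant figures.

(a) After draining 29% and refilling: 138 × 0.71 + 10 × 0.29 = 100.88 ppm.
(a) Deficit to target: 133 − 100.88 = 32.12 mg/L.
(a) As CaCO₃: 32.12 mg/L × 436,000 L = 14,000 g; ÷ 50 g/eq ÷ 2 = 140 mol Na₂CO₃.
(a) Mass: 140 × 106 = 14,840 g.

(b) [OCl⁻]/[HOCl] = 10^(pH − pKa) = 10^(7.88 − 7.41) = 2.951; fraction as HOCl = 1/(1 + 2.951) = 0.2531.
(b) Free chlorine required for 1.51 ppm HOCl: 1.51 / 0.2531 = 5.966 ppm.
(b) FC to add: 5.966 − 0.6 = 5.366 mg/L as Cl₂.
(b) Cl₂ equivalent: 5.366 mg/L × 52,000 L = 279 g.
(b) Product at 10.5% available Cl: 279 / 0.105 = 2658 g.
(b) Volume: 2658 g ÷ 1.07 g/mL = 2484 mL.

(a) 14.8 kg; (b) 2.48 L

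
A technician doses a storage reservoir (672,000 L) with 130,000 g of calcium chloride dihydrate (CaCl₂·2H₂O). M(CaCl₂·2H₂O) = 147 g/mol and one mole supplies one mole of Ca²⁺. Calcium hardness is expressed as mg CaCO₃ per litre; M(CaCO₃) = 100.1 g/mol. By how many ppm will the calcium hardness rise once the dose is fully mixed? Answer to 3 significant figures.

132 ppm

Moles of Ca²⁺: 130,000 g ÷ 147 g/mol = 884.4 mol.
As CaCO₃: 884.4 mol × 100.1 g/mol = 88,520 g.
Rise: 88,520 g / 672,000 L × 1000 = 131.7 mg/L.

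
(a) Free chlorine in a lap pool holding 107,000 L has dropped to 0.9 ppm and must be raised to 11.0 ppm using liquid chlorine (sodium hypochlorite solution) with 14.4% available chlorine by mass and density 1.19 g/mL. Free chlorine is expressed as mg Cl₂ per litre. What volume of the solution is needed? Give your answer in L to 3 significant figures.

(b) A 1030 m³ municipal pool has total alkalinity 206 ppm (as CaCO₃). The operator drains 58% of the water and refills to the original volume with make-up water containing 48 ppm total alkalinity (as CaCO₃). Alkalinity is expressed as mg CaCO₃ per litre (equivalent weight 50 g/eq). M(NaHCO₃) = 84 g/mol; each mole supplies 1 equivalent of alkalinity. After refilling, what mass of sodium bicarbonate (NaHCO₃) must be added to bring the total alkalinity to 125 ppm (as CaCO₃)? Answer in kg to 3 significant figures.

(a) Chlorine deficit: 11.0 − 0.9 = 10.1 ppm = 10.1 mg/L as Cl₂.
(a) Cl₂ equivalent needed: 10.1 mg/L × 107,000 L = 1,081,000 mg = 1081 g.
(a) Product at 14.4% available chlorine: 1081 / 0.144 = 7505 g.
(a) Volume at density 1.19 g/mL: 7505 g ÷ 1.19 g/mL = 6307 mL.

(b) Volume: 1030 m³ = 1,030,000 L.
(b) After draining 58% and refilling: 206 × 0.42 + 48 × 0.58 = 114.36 ppm.
(b) Deficit to target: 125 − 114.36 = 10.64 mg/L.
(b) As CaCO₃: 10.64 mg/L × 1,030,000 L = 10,960 g; ÷ 50 g/eq ÷ 1 = 219.2 mol NaHCO₃.
(b) Mass: 219.2 × 84 = 18,410 g.

(a) 6.31 L; (b) 18.4 kg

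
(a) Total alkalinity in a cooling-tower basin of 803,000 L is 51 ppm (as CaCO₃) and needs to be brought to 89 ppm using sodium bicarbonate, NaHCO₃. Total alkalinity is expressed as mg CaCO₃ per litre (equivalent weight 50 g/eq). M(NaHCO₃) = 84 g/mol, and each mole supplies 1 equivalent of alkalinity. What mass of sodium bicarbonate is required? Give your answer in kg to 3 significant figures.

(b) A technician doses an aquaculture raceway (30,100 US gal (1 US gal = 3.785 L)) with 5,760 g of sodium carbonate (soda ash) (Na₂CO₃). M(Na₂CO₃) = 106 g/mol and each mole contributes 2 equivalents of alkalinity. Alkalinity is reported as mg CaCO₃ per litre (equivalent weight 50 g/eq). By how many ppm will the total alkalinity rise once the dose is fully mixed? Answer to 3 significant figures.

(a) 51.3 kg; (b) 47.7 ppm

(a) Alkalinity to add: (89 − 51) = 38 mg/L as CaCO₃ × 803,000 L = 30,510 g as CaCO₃.
(a) Equivalents: 30,510 g ÷ 50 g/eq = 610.3 eq.
(a) NaHCO₃ supplies 1 eq per mole → 610.3 mol.
(a) Mass: 610.3 mol × 84 g/mol = 51,260 g.

(b) Volume: 30,100 US gal × 3.785 L/gal = 113,928 L.
(b) Moles of Na₂CO₃: 5,760 g ÷ 106 g/mol = 54.34 mol → 108.7 eq of alkalinity.
(b) As CaCO₃: 108.7 eq × 50 g/eq = 5434 g.
(b) Rise: 5434 g / 113,928 L × 1000 = 47.7 mg/L.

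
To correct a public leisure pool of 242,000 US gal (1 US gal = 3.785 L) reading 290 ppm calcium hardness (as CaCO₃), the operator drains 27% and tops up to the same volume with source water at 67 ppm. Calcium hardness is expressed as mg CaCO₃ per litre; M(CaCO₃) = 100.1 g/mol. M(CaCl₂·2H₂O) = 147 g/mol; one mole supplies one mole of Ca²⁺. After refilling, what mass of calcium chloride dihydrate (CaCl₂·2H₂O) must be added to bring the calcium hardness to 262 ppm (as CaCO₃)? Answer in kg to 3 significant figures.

43.3 kg

Volume: 242,000 US gal × 3.785 L/gal = 915,970 L.
After draining 27% and refilling: 290 × 0.73 + 67 × 0.27 = 229.79 ppm.
Deficit to target: 262 − 229.79 = 32.21 mg/L.
As CaCO₃: 32.21 mg/L × 915,970 L = 29,500 g; ÷ 100.1 = 294.7 mol Ca²⁺.
Mass: 294.7 × 147 = 43,330 g.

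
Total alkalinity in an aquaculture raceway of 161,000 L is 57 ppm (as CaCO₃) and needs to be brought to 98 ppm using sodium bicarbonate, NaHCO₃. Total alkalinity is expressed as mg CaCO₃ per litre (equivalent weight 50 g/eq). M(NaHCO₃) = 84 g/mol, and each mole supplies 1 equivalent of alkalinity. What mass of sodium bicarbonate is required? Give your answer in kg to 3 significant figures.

Alkalinity to add: (98 − 57) = 41 mg/L as CaCO₃ × 161,000 L = 6601 g as CaCO₃.
Equivalents: 6601 g ÷ 50 g/eq = 132 eq.
NaHCO₃ supplies 1 eq per mole → 132 mol.
Mass: 132 mol × 84 g/mol = 11,090 g.

11.1 kg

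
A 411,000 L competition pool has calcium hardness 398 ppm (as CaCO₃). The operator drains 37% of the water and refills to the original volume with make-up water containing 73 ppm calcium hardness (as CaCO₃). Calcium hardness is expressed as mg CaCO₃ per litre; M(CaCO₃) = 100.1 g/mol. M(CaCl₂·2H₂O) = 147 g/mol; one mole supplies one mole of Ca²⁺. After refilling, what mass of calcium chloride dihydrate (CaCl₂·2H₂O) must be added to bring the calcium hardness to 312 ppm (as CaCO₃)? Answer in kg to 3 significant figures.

After draining 37% and refilling: 398 × 0.63 + 73 × 0.37 = 277.75 ppm.
Deficit to target: 312 − 277.75 = 34.25 mg/L.
As CaCO₃: 34.25 mg/L × 411,000 L = 14,080 g; ÷ 100.1 = 140.6 mol Ca²⁺.
Mass: 140.6 × 147 = 20,670 g.

20.7 kg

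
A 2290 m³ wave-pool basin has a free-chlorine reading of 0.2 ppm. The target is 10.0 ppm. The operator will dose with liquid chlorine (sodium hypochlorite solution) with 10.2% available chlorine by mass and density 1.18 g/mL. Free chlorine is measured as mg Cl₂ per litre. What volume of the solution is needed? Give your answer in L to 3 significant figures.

186 L

Volume: 2290 m³ = 2,290,000 L.
Chlorine deficit: 10.0 − 0.2 = 9.8 ppm = 9.8 mg/L as Cl₂.
Cl₂ equivalent needed: 9.8 mg/L × 2,290,000 L = 22,440,000 mg = 22,440 g.
Product at 10.2% available chlorine: 22,440 / 0.102 = 220,000 g.
Volume at density 1.18 g/mL: 220,000 g ÷ 1.18 g/mL = 186,500 mL.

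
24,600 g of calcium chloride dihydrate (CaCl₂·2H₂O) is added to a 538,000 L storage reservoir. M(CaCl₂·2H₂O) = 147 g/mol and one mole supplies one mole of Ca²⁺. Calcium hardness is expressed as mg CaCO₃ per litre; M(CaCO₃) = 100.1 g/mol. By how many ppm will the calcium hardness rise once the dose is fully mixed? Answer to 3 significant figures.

31.1 ppm

Moles of Ca²⁺: 24,600 g ÷ 147 g/mol = 167.3 mol.
As CaCO₃: 167.3 mol × 100.1 g/mol = 16,750 g.
Rise: 16,750 g / 538,000 L × 1000 = 31.14 mg/L.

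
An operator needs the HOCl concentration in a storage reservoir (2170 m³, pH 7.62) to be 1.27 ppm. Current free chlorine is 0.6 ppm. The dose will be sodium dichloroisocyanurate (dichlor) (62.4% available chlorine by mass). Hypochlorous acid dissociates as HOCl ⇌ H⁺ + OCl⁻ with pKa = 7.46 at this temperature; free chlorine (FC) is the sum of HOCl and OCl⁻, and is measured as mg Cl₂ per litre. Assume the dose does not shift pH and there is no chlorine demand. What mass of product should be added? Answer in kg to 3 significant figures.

8.71 kg

Volume: 2170 m³ = 2,170,000 L.
[OCl⁻]/[HOCl] = 10^(pH − pKa) = 10^(7.62 − 7.46) = 1.445; fraction as HOCl = 1/(1 + 1.445) = 0.4089.
Free chlorine required for 1.27 ppm HOCl: 1.27 / 0.4089 = 3.106 ppm.
FC to add: 3.106 − 0.6 = 2.506 mg/L as Cl₂.
Cl₂ equivalent: 2.506 mg/L × 2,170,000 L = 5437 g.
Product at 62.4% available Cl: 5437 / 0.624 = 8714 g.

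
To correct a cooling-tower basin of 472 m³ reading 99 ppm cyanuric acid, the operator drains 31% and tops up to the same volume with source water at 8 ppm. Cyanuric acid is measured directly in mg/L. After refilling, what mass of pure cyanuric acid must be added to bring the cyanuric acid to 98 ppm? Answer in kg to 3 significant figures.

12.8 kg

Volume: 472 m³ = 472,000 L.
After draining 31% and refilling: 99 × 0.69 + 8 × 0.31 = 70.79 ppm.
Deficit to target: 98 − 70.79 = 27.21 mg/L.
Mass: 27.21 mg/L × 472,000 L = 12,840 g cyanuric acid.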